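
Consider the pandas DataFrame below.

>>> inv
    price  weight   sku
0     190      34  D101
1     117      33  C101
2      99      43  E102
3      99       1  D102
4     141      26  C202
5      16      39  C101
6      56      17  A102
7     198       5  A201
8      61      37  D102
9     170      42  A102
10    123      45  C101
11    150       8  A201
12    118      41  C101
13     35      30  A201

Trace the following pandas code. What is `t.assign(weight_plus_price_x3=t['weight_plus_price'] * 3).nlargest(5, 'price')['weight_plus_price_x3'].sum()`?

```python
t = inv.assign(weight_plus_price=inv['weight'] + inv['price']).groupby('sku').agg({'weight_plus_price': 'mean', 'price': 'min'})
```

add column weight_plus_price = inv['weight'] + inv['price']:
    price  weight   sku  weight_plus_price
0     190      34  D101                224
1     117      33  C101                150
2      99      43  E102                142
3      99       1  D102                100
4     141      26  C202                167
5      16      39  C101                 55
6      56      17  A102                 73
7     198       5  A201                203
8      61      37  D102                 98
9     170      42  A102                212
10    123      45  C101                168
11    150       8  A201                158
12    118      41  C101                159
13     35      30  A201                 65
group by sku: mean(weight_plus_price), min(price):
      weight_plus_price  price
sku                           
A102              142.5     56
A201              142.0     35
C101              133.0     16
C202              167.0    141
D101              224.0    190
D102               99.0     61
E102              142.0     99
add column weight_plus_price_x3 = t['weight_plus_price'] * 3:
      weight_plus_price  price  weight_plus_price_x3
sku                                                 
A102              142.5     56                 427.5
A201              142.0     35                 426.0
C101              133.0     16                 399.0
C202              167.0    141                 501.0
D101              224.0    190                 672.0
D102               99.0     61                 297.0
E102              142.0     99                 426.0
take 5 rows with largest price:
      weight_plus_price  price  weight_plus_price_x3
sku                                                 
D101              224.0    190                 672.0
C202              167.0    141                 501.0
E102              142.0     99                 426.0
D102               99.0     61                 297.0
A102              142.5     56                 427.5

2323.5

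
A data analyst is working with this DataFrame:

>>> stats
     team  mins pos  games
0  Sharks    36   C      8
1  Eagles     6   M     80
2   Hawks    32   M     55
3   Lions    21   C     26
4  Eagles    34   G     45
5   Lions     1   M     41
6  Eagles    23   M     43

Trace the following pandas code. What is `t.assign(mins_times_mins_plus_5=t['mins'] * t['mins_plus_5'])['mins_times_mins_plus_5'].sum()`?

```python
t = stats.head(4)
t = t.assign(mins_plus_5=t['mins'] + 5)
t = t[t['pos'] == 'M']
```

1250

take first 4 rows:
     team  mins pos  games
0  Sharks    36   C      8
1  Eagles     6   M     80
2   Hawks    32   M     55
3   Lions    21   C     26
add column mins_plus_5 = t['mins'] + 5:
     team  mins pos  games  mins_plus_5
0  Sharks    36   C      8           41
1  Eagles     6   M     80           11
2   Hawks    32   M     55           37
3   Lions    21   C     26           26
filter rows where pos == 'M':
     team  mins pos  games  mins_plus_5
1  Eagles     6   M     80           11
2   Hawks    32   M     55           37
add column mins_times_mins_plus_5 = t['mins'] * t['mins_plus_5']:
     team  mins pos  games  mins_plus_5  mins_times_mins_plus_5
1  Eagles     6   M     80           11                      66
2   Hawks    32   M     55           37                    1184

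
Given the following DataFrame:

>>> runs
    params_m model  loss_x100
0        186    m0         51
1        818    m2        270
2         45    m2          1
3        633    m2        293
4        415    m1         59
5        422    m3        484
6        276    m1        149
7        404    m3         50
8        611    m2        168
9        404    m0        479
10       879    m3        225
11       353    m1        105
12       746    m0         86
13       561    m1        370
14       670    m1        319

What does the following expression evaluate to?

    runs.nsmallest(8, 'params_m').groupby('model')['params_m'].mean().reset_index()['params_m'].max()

413.0

take 8 rows with smallest params_m:
    params_m model  loss_x100
2         45    m2          1
0        186    m0         51
6        276    m1        149
11       353    m1        105
7        404    m3         50
9        404    m0        479
4        415    m1         59
5        422    m3        484
group by model, mean of params_m:
model
m0    295.0
m1    348.0
m2     45.0
m3    413.0
Name: params_m, dtype: float64
reset_index():
  model  params_m
0    m0     295.0
1    m1     348.0
2    m2      45.0
3    m3     413.0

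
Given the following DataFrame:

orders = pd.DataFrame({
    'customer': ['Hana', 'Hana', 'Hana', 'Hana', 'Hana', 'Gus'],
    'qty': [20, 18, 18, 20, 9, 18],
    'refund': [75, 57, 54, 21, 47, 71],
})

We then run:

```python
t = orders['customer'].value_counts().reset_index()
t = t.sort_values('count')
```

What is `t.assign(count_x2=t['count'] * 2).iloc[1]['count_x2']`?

value_counts of customer:
customer
Hana    5
Gus     1
Name: count, dtype: int64
reset_index():
  customer  count
0     Hana      5
1      Gus      1
sort by count:
  customer  count
1      Gus      1
0     Hana      5
add column count_x2 = t['count'] * 2:
  customer  count  count_x2
1      Gus      1         2
0     Hana      5        10
Taking the value at position 1, column 'count_x2' gives 10.

10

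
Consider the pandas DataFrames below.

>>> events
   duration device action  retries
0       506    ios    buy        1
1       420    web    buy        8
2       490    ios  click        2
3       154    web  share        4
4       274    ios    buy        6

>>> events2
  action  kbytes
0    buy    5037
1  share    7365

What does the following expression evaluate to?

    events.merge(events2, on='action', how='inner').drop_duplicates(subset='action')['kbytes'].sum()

12402

merge on 'action' (how='inner') → 4 rows:
   duration device action  retries  kbytes
0       506    ios    buy        1    5037
1       420    web    buy        8    5037
2       154    web  share        4    7365
3       274    ios    buy        6    5037
drop duplicate action (keep=first):
   duration device action  retries  kbytes
0       506    ios    buy        1    5037
2       154    web  share        4    7365
Reading off the sum of column 'kbytes', we get 12402.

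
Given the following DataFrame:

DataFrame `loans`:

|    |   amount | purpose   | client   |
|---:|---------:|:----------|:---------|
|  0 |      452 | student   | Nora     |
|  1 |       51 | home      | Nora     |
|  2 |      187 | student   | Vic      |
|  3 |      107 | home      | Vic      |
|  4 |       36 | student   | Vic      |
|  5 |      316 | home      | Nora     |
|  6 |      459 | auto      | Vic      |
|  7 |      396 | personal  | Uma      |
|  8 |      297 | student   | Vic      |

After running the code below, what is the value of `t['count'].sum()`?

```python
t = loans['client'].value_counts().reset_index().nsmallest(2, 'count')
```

4

value_counts of client:
client
Vic     5
Nora    3
Uma     1
Name: count, dtype: int64
reset_index():
  client  count
0    Vic      5
1   Nora      3
2    Uma      1
take 2 rows with smallest count:
  client  count
2    Uma      1
1   Nora      3
Then the sum of column 'count': 4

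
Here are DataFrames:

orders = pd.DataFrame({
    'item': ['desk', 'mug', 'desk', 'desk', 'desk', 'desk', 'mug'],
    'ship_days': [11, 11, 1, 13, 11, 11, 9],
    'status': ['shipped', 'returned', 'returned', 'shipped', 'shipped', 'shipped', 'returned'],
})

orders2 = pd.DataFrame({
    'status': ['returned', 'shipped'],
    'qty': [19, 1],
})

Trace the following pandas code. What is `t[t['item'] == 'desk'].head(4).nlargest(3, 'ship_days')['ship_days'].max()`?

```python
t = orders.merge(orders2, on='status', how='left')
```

13

merge on 'status' (how='left') → 7 rows:
   item  ship_days    status  qty
0  desk         11   shipped    1
1   mug         11  returned   19
2  desk          1  returned   19
3  desk         13   shipped    1
4  desk         11   shipped    1
5  desk         11   shipped    1
6   mug          9  returned   19
filter rows where item == 'desk':
   item  ship_days    status  qty
0  desk         11   shipped    1
2  desk          1  returned   19
3  desk         13   shipped    1
4  desk         11   shipped    1
5  desk         11   shipped    1
take first 4 rows:
   item  ship_days    status  qty
0  desk         11   shipped    1
2  desk          1  returned   19
3  desk         13   shipped    1
4  desk         11   shipped    1
take 3 rows with largest ship_days:
   item  ship_days   status  qty
3  desk         13  shipped    1
0  desk         11  shipped    1
4  desk         11  shipped    1
Then the max of column 'ship_days': 13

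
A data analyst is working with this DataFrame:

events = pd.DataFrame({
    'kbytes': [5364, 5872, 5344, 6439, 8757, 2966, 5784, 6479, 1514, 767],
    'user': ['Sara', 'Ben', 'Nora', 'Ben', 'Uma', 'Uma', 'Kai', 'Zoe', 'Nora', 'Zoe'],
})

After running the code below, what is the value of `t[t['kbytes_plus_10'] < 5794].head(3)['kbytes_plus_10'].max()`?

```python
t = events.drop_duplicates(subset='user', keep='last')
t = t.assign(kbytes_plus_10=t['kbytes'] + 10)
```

drop duplicate user (keep=last):
   kbytes  user
0    5364  Sara
3    6439   Ben
5    2966   Uma
6    5784   Kai
8    1514  Nora
9     767   Zoe
add column kbytes_plus_10 = t['kbytes'] + 10:
   kbytes  user  kbytes_plus_10
0    5364  Sara            5374
3    6439   Ben            6449
5    2966   Uma            2976
6    5784   Kai            5794
8    1514  Nora            1524
9     767   Zoe             777
filter rows where kbytes_plus_10 < 5794:
   kbytes  user  kbytes_plus_10
0    5364  Sara            5374
5    2966   Uma            2976
8    1514  Nora            1524
9     767   Zoe             777
take first 3 rows:
   kbytes  user  kbytes_plus_10
0    5364  Sara            5374
5    2966   Uma            2976
8    1514  Nora            1524

5374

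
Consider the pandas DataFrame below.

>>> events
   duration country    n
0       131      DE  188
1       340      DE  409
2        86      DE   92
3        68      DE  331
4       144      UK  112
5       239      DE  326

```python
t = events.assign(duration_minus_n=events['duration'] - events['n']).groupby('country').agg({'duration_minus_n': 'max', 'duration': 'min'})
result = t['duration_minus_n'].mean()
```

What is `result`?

13.0

add column duration_minus_n = events['duration'] - events['n']:
   duration country    n  duration_minus_n
0       131      DE  188               -57
1       340      DE  409               -69
2        86      DE   92                -6
3        68      DE  331              -263
4       144      UK  112                32
5       239      DE  326               -87
group by country: max(duration_minus_n), min(duration):
         duration_minus_n  duration
country                            
DE                     -6        68
UK                     32       144
Finally, mean of column 'duration_minus_n' = 13.0.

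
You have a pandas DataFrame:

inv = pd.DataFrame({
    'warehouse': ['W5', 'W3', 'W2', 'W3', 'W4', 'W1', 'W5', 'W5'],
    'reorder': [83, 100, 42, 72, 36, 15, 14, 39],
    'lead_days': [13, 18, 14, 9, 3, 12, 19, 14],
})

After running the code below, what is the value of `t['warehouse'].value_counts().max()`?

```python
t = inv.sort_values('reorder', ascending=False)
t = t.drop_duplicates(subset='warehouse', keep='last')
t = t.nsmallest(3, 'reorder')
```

1

sort by reorder descending:
  warehouse  reorder  lead_days
1        W3      100         18
0        W5       83         13
3        W3       72          9
2        W2       42         14
7        W5       39         14
4        W4       36          3
5        W1       15         12
6        W5       14         19
drop duplicate warehouse (keep=last):
  warehouse  reorder  lead_days
3        W3       72          9
2        W2       42         14
4        W4       36          3
5        W1       15         12
6        W5       14         19
take 3 rows with smallest reorder:
  warehouse  reorder  lead_days
6        W5       14         19
5        W1       15         12
4        W4       36          3
value_counts of warehouse:
warehouse
W5    1
W1    1
W4    1
Name: count, dtype: int64
Finally, max of the resulting series = 1.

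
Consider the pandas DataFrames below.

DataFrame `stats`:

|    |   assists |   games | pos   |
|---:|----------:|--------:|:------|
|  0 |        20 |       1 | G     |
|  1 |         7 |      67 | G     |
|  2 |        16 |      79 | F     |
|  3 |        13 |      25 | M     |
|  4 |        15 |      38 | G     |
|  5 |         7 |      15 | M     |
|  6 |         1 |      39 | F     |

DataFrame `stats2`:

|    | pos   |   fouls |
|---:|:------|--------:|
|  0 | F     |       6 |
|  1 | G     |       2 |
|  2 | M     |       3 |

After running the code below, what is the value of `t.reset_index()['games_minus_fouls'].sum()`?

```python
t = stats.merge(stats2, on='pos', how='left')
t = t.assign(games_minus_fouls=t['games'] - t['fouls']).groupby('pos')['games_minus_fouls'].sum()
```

240

merge on 'pos' (how='left') → 7 rows:
   assists  games pos  fouls
0       20      1   G      2
1        7     67   G      2
2       16     79   F      6
3       13     25   M      3
4       15     38   G      2
5        7     15   M      3
6        1     39   F      6
add column games_minus_fouls = t['games'] - t['fouls']:
   assists  games pos  fouls  games_minus_fouls
0       20      1   G      2                 -1
1        7     67   G      2                 65
2       16     79   F      6                 73
3       13     25   M      3                 22
4       15     38   G      2                 36
5        7     15   M      3                 12
6        1     39   F      6                 33
group by pos, sum of games_minus_fouls:
pos
F    106
G    100
M     34
Name: games_minus_fouls, dtype: int64
reset_index():
  pos  games_minus_fouls
0   F                106
1   G                100
2   M                 34
Hence 240.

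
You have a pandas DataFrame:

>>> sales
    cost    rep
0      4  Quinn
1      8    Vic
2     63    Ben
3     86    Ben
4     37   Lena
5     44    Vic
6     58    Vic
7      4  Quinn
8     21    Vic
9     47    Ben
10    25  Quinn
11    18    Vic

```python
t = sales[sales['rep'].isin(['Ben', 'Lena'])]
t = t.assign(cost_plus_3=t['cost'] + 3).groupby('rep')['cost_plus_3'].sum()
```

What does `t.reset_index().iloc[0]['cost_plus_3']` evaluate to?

205

filter rows where rep in ['Ben', 'Lena']:
   cost   rep
2    63   Ben
3    86   Ben
4    37  Lena
9    47   Ben
add column cost_plus_3 = t['cost'] + 3:
   cost   rep  cost_plus_3
2    63   Ben           66
3    86   Ben           89
4    37  Lena           40
9    47   Ben           50
group by rep, sum of cost_plus_3:
rep
Ben     205
Lena     40
Name: cost_plus_3, dtype: int64
reset_index():
    rep  cost_plus_3
0   Ben          205
1  Lena           40
So iloc[0]['cost_plus_3'] = 205.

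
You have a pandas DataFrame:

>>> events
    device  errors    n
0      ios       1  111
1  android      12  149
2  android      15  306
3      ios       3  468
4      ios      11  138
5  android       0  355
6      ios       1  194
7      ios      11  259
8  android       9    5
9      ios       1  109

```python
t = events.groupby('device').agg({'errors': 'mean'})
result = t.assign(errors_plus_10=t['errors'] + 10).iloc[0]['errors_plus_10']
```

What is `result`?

19.0

group by device, mean of errors:
           errors
device           
android  9.000000
ios      4.666667
add column errors_plus_10 = t['errors'] + 10:
           errors  errors_plus_10
device                           
android  9.000000       19.000000
ios      4.666667       14.666667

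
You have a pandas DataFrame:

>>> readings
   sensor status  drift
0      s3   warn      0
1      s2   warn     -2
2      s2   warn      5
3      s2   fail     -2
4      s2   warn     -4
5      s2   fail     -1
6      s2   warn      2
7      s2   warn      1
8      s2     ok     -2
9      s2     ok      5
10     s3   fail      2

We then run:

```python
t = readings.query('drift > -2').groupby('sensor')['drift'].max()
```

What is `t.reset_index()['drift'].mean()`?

3.5

filter rows where drift > -2:
   sensor status  drift
0      s3   warn      0
2      s2   warn      5
5      s2   fail     -1
6      s2   warn      2
7      s2   warn      1
9      s2     ok      5
10     s3   fail      2
group by sensor, max of drift:
sensor
s2    5
s3    2
Name: drift, dtype: int64
reset_index():
  sensor  drift
0     s2      5
1     s3      2
Then the mean of column 'drift': 3.5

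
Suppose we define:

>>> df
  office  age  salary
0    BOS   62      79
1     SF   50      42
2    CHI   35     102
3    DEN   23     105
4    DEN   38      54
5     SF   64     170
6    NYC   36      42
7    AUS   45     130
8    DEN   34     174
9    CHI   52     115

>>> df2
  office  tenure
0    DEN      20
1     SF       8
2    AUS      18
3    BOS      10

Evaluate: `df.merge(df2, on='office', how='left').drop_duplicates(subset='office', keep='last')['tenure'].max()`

merge on 'office' (how='left') → 10 rows:
  office  age  salary  tenure
0    BOS   62      79    10.0
1     SF   50      42     8.0
2    CHI   35     102     NaN
3    DEN   23     105    20.0
4    DEN   38      54    20.0
5     SF   64     170     8.0
6    NYC   36      42     NaN
7    AUS   45     130    18.0
8    DEN   34     174    20.0
9    CHI   52     115     NaN
drop duplicate office (keep=last):
  office  age  salary  tenure
0    BOS   62      79    10.0
5     SF   64     170     8.0
6    NYC   36      42     NaN
7    AUS   45     130    18.0
8    DEN   34     174    20.0
9    CHI   52     115     NaN

20.0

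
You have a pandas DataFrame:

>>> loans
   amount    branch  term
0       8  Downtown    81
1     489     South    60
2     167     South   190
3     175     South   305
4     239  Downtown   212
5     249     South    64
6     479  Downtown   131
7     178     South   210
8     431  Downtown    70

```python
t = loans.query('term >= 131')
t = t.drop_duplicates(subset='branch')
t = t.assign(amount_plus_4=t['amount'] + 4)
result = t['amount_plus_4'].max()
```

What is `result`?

filter rows where term >= 131:
   amount    branch  term
2     167     South   190
3     175     South   305
4     239  Downtown   212
6     479  Downtown   131
7     178     South   210
drop duplicate branch (keep=first):
   amount    branch  term
2     167     South   190
4     239  Downtown   212
add column amount_plus_4 = t['amount'] + 4:
   amount    branch  term  amount_plus_4
2     167     South   190            171
4     239  Downtown   212            243

243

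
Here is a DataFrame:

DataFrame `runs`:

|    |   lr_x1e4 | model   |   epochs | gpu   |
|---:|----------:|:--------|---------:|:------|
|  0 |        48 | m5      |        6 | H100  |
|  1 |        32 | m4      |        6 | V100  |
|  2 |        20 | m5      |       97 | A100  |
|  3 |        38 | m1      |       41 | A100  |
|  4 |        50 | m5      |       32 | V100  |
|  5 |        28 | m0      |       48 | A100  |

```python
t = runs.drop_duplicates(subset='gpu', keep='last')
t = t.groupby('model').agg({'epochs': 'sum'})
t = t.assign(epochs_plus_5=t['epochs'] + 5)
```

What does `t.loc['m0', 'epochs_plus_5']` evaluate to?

drop duplicate gpu (keep=last):
   lr_x1e4 model  epochs   gpu
0       48    m5       6  H100
4       50    m5      32  V100
5       28    m0      48  A100
group by model, sum of epochs:
       epochs
model        
m0         48
m5         38
add column epochs_plus_5 = t['epochs'] + 5:
       epochs  epochs_plus_5
model                       
m0         48             53
m5         38             43

53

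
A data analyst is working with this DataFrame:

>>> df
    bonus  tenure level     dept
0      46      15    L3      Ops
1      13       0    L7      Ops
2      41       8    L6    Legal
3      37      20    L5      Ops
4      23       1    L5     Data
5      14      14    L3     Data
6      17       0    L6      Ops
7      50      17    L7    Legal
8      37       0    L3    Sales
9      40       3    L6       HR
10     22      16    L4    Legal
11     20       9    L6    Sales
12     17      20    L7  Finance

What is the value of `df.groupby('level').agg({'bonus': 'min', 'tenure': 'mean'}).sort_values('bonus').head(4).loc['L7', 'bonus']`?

13

group by level: min(bonus), mean(tenure):
       bonus     tenure
level                  
L3        14   9.666667
L4        22  16.000000
L5        23  10.500000
L6        17   5.000000
L7        13  12.333333
sort by bonus:
       bonus     tenure
level                  
L7        13  12.333333
L3        14   9.666667
L6        17   5.000000
L4        22  16.000000
L5        23  10.500000
take first 4 rows:
       bonus     tenure
level                  
L7        13  12.333333
L3        14   9.666667
L6        17   5.000000
L4        22  16.000000
Taking the value at row 'L7', column 'bonus' gives 13.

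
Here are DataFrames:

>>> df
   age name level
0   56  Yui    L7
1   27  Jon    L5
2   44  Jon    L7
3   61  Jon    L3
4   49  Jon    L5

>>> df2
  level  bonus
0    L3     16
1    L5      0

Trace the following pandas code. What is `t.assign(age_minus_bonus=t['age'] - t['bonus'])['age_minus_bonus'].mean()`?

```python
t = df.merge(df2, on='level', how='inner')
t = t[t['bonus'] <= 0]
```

merge on 'level' (how='inner') → 3 rows:
   age name level  bonus
0   27  Jon    L5      0
1   61  Jon    L3     16
2   49  Jon    L5      0
filter rows where bonus <= 0:
   age name level  bonus
0   27  Jon    L5      0
2   49  Jon    L5      0
add column age_minus_bonus = t['age'] - t['bonus']:
   age name level  bonus  age_minus_bonus
0   27  Jon    L5      0               27
2   49  Jon    L5      0               49

38.0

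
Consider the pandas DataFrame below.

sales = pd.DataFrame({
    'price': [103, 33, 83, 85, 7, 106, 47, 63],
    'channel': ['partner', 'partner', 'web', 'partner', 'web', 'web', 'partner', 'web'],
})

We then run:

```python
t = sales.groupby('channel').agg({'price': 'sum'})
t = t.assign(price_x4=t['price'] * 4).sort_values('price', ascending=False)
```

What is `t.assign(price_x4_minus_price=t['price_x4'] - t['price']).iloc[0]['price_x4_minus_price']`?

group by channel, sum of price:
         price
channel       
partner    268
web        259
add column price_x4 = t['price'] * 4:
         price  price_x4
channel                 
partner    268      1072
web        259      1036
sort by price descending:
         price  price_x4
channel                 
partner    268      1072
web        259      1036
add column price_x4_minus_price = t['price_x4'] - t['price']:
         price  price_x4  price_x4_minus_price
channel                                       
partner    268      1072                   804
web        259      1036                   777
value at position 0, column 'price_x4_minus_price' → 804

804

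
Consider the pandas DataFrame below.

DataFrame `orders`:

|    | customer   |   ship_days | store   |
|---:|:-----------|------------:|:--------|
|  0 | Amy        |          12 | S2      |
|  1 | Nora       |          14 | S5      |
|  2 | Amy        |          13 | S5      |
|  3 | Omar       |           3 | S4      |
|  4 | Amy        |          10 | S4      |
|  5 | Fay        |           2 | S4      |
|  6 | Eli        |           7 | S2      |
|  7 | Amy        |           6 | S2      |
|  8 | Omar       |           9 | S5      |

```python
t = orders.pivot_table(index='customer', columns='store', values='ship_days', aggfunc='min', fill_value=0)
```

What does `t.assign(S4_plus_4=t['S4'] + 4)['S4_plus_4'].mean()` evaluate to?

7.0

pivot: rows=customer, cols=store, min(ship_days):
store     S2  S4  S5
customer            
Amy        6  10  13
Eli        7   0   0
Fay        0   2   0
Nora       0   0  14
Omar       0   3   9
add column S4_plus_4 = t['S4'] + 4:
store     S2  S4  S5  S4_plus_4
customer                       
Amy        6  10  13         14
Eli        7   0   0          4
Fay        0   2   0          6
Nora       0   0  14          4
Omar       0   3   9          7
mean of column 'S4_plus_4' → 7.0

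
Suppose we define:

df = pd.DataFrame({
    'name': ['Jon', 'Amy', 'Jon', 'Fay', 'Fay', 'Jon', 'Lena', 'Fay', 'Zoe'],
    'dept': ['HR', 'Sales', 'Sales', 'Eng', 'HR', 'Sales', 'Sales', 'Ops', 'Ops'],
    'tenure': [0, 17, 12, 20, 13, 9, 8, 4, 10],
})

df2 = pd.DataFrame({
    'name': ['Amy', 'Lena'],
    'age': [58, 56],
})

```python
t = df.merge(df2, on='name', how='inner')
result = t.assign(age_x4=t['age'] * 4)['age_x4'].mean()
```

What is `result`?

228.0

merge on 'name' (how='inner') → 2 rows:
   name   dept  tenure  age
0   Amy  Sales      17   58
1  Lena  Sales       8   56
add column age_x4 = t['age'] * 4:
   name   dept  tenure  age  age_x4
0   Amy  Sales      17   58     232
1  Lena  Sales       8   56     224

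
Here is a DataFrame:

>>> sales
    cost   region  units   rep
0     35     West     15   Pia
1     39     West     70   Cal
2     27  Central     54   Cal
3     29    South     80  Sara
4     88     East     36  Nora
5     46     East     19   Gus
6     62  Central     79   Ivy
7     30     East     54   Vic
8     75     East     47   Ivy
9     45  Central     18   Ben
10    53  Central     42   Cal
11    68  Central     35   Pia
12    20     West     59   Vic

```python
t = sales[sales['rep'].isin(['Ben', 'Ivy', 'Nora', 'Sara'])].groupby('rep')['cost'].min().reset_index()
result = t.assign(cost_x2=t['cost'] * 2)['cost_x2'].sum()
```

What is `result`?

filter rows where rep in ['Ben', 'Ivy', 'Nora', 'Sara']:
   cost   region  units   rep
3    29    South     80  Sara
4    88     East     36  Nora
6    62  Central     79   Ivy
8    75     East     47   Ivy
9    45  Central     18   Ben
group by rep, min of cost:
rep
Ben     45
Ivy     62
Nora    88
Sara    29
Name: cost, dtype: int64
reset_index():
    rep  cost
0   Ben    45
1   Ivy    62
2  Nora    88
3  Sara    29
add column cost_x2 = t['cost'] * 2:
    rep  cost  cost_x2
0   Ben    45       90
1   Ivy    62      124
2  Nora    88      176
3  Sara    29       58

448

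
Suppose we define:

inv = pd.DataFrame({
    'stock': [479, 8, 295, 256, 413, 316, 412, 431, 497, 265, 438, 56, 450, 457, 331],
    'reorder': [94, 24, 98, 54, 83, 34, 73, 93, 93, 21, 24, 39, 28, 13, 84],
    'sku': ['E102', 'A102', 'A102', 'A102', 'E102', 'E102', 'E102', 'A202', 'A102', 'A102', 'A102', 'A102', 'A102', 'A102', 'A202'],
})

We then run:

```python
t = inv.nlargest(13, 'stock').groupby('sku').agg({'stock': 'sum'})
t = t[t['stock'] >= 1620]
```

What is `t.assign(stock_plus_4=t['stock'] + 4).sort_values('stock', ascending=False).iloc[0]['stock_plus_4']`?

2662

take 13 rows with largest stock:
    stock  reorder   sku
8     497       93  A102
0     479       94  E102
13    457       13  A102
12    450       28  A102
10    438       24  A102
7     431       93  A202
4     413       83  E102
6     412       73  E102
14    331       84  A202
5     316       34  E102
2     295       98  A102
9     265       21  A102
3     256       54  A102
group by sku, sum of stock:
      stock
sku        
A102   2658
A202    762
E102   1620
filter rows where stock >= 1620:
      stock
sku        
A102   2658
E102   1620
add column stock_plus_4 = t['stock'] + 4:
      stock  stock_plus_4
sku                      
A102   2658          2662
E102   1620          1624
sort by stock descending:
      stock  stock_plus_4
sku                      
A102   2658          2662
E102   1620          1624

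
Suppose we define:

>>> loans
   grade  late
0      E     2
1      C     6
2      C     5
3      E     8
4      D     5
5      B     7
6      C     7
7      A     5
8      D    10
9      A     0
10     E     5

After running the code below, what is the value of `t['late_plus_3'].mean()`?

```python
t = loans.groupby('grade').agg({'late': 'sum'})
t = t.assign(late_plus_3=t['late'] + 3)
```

group by grade, sum of late:
       late
grade      
A         5
B         7
C        18
D        15
E        15
add column late_plus_3 = t['late'] + 3:
       late  late_plus_3
grade                   
A         5            8
B         7           10
C        18           21
D        15           18
E        15           18

15.0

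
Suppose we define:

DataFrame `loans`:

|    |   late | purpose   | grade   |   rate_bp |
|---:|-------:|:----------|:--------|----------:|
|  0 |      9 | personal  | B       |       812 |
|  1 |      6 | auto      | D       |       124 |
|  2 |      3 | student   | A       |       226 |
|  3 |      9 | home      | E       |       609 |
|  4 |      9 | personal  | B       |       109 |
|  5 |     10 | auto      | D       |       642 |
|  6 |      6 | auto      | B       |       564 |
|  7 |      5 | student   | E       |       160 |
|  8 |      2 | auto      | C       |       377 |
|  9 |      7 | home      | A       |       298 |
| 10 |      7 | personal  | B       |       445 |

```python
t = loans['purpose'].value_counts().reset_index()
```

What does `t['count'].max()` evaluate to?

value_counts of purpose:
purpose
auto        4
personal    3
student     2
home        2
Name: count, dtype: int64
reset_index():
    purpose  count
0      auto      4
1  personal      3
2   student      2
3      home      2

4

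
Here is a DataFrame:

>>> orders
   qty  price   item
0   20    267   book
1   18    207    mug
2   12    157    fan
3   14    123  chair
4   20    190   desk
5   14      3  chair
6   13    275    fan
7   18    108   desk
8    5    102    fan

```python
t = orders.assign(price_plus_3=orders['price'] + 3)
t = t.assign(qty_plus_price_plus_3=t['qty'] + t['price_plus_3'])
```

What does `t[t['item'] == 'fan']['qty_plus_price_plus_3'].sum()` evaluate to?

573

add column price_plus_3 = orders['price'] + 3:
   qty  price   item  price_plus_3
0   20    267   book           270
1   18    207    mug           210
2   12    157    fan           160
3   14    123  chair           126
4   20    190   desk           193
5   14      3  chair             6
6   13    275    fan           278
7   18    108   desk           111
8    5    102    fan           105
add column qty_plus_price_plus_3 = t['qty'] + t['price_plus_3']:
   qty  price   item  price_plus_3  qty_plus_price_plus_3
0   20    267   book           270                    290
1   18    207    mug           210                    228
2   12    157    fan           160                    172
3   14    123  chair           126                    140
4   20    190   desk           193                    213
5   14      3  chair             6                     20
6   13    275    fan           278                    291
7   18    108   desk           111                    129
8    5    102    fan           105                    110
filter rows where item == 'fan':
   qty  price item  price_plus_3  qty_plus_price_plus_3
2   12    157  fan           160                    172
6   13    275  fan           278                    291
8    5    102  fan           105                    110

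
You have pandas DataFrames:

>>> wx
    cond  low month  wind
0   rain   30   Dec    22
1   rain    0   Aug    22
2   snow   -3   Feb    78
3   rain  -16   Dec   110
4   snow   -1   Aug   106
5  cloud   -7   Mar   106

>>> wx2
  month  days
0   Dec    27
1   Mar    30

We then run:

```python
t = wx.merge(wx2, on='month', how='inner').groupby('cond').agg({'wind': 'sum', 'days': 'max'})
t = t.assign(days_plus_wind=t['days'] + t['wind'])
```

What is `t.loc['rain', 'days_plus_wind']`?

merge on 'month' (how='inner') → 3 rows:
    cond  low month  wind  days
0   rain   30   Dec    22    27
1   rain  -16   Dec   110    27
2  cloud   -7   Mar   106    30
group by cond: sum(wind), max(days):
       wind  days
cond             
cloud   106    30
rain    132    27
add column days_plus_wind = t['days'] + t['wind']:
       wind  days  days_plus_wind
cond                             
cloud   106    30             136
rain    132    27             159
Hence 159.

159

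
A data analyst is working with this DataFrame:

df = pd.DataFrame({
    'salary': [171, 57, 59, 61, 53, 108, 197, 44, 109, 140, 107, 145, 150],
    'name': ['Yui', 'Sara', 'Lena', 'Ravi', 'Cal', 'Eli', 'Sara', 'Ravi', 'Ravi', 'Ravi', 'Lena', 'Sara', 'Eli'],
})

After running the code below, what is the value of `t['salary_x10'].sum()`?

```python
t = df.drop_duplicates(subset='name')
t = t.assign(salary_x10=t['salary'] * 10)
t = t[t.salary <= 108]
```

3380

drop duplicate name (keep=first):
   salary  name
0     171   Yui
1      57  Sara
2      59  Lena
3      61  Ravi
4      53   Cal
5     108   Eli
add column salary_x10 = t['salary'] * 10:
   salary  name  salary_x10
0     171   Yui        1710
1      57  Sara         570
2      59  Lena         590
3      61  Ravi         610
4      53   Cal         530
5     108   Eli        1080
filter rows where salary <= 108:
   salary  name  salary_x10
1      57  Sara         570
2      59  Lena         590
3      61  Ravi         610
4      53   Cal         530
5     108   Eli        1080
Hence 3380.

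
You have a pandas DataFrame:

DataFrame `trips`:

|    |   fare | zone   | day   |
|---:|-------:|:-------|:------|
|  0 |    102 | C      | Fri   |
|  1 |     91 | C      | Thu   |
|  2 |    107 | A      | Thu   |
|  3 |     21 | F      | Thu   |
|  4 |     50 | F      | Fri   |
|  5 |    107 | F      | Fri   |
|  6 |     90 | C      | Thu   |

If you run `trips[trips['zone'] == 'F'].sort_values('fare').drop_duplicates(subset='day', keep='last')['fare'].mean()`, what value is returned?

filter rows where zone == 'F':
   fare zone  day
3    21    F  Thu
4    50    F  Fri
5   107    F  Fri
sort by fare:
   fare zone  day
3    21    F  Thu
4    50    F  Fri
5   107    F  Fri
drop duplicate day (keep=last):
   fare zone  day
3    21    F  Thu
5   107    F  Fri
The mean of column 'fare' is 64.0.

64.0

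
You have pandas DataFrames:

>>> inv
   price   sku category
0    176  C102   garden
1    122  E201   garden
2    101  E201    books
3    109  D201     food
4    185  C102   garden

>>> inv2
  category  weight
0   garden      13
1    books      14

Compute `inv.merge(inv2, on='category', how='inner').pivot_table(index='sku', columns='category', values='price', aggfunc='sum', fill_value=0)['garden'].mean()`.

241.5

merge on 'category' (how='inner') → 4 rows:
   price   sku category  weight
0    176  C102   garden      13
1    122  E201   garden      13
2    101  E201    books      14
3    185  C102   garden      13
pivot: rows=sku, cols=category, sum(price):
category  books  garden
sku                    
C102          0     361
E201        101     122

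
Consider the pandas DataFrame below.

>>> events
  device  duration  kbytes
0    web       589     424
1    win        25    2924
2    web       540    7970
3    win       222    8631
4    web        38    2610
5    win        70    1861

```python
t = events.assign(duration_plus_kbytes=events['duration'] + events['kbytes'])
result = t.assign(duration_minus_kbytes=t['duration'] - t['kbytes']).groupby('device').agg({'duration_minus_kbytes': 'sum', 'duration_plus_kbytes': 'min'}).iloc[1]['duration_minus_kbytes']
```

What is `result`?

-13099

add column duration_plus_kbytes = events['duration'] + events['kbytes']:
  device  duration  kbytes  duration_plus_kbytes
0    web       589     424                  1013
1    win        25    2924                  2949
2    web       540    7970                  8510
3    win       222    8631                  8853
4    web        38    2610                  2648
5    win        70    1861                  1931
add column duration_minus_kbytes = t['duration'] - t['kbytes']:
  device  duration  kbytes  duration_plus_kbytes  duration_minus_kbytes
0    web       589     424                  1013                    165
1    win        25    2924                  2949                  -2899
2    web       540    7970                  8510                  -7430
3    win       222    8631                  8853                  -8409
4    web        38    2610                  2648                  -2572
5    win        70    1861                  1931                  -1791
group by device: sum(duration_minus_kbytes), min(duration_plus_kbytes):
        duration_minus_kbytes  duration_plus_kbytes
device                                             
web                     -9837                  1013
win                    -13099                  1931
Reading off the value at position 1, column 'duration_minus_kbytes', we get -13099.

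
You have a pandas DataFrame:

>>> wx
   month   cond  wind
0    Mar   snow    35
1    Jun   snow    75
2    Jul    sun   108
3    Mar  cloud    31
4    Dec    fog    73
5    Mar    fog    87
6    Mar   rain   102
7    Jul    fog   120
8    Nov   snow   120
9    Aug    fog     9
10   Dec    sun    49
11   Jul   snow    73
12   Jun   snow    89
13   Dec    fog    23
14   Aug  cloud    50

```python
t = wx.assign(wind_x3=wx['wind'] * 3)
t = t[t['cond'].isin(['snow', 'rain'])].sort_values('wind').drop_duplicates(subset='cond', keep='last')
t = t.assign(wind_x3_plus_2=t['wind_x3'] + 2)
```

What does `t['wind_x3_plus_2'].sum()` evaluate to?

670

add column wind_x3 = wx['wind'] * 3:
   month   cond  wind  wind_x3
0    Mar   snow    35      105
1    Jun   snow    75      225
2    Jul    sun   108      324
3    Mar  cloud    31       93
4    Dec    fog    73      219
5    Mar    fog    87      261
6    Mar   rain   102      306
7    Jul    fog   120      360
8    Nov   snow   120      360
9    Aug    fog     9       27
10   Dec    sun    49      147
11   Jul   snow    73      219
12   Jun   snow    89      267
13   Dec    fog    23       69
14   Aug  cloud    50      150
filter rows where cond in ['snow', 'rain']:
   month  cond  wind  wind_x3
0    Mar  snow    35      105
1    Jun  snow    75      225
6    Mar  rain   102      306
8    Nov  snow   120      360
11   Jul  snow    73      219
12   Jun  snow    89      267
sort by wind:
   month  cond  wind  wind_x3
0    Mar  snow    35      105
11   Jul  snow    73      219
1    Jun  snow    75      225
12   Jun  snow    89      267
6    Mar  rain   102      306
8    Nov  snow   120      360
drop duplicate cond (keep=last):
  month  cond  wind  wind_x3
6   Mar  rain   102      306
8   Nov  snow   120      360
add column wind_x3_plus_2 = t['wind_x3'] + 2:
  month  cond  wind  wind_x3  wind_x3_plus_2
6   Mar  rain   102      306             308
8   Nov  snow   120      360             362
sum of column 'wind_x3_plus_2' → 670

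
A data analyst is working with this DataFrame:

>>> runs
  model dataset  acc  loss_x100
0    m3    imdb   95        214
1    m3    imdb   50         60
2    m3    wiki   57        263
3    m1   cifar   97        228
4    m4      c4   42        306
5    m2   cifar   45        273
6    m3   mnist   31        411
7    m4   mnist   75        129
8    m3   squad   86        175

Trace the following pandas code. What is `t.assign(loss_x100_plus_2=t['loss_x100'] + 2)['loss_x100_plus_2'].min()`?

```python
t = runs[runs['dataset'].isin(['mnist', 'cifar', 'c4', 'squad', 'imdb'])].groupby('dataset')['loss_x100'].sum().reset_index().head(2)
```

308

filter rows where dataset in ['mnist', 'cifar', 'c4', 'squad', 'imdb']:
  model dataset  acc  loss_x100
0    m3    imdb   95        214
1    m3    imdb   50         60
3    m1   cifar   97        228
4    m4      c4   42        306
5    m2   cifar   45        273
6    m3   mnist   31        411
7    m4   mnist   75        129
8    m3   squad   86        175
group by dataset, sum of loss_x100:
dataset
c4       306
cifar    501
imdb     274
mnist    540
squad    175
Name: loss_x100, dtype: int64
reset_index():
  dataset  loss_x100
0      c4        306
1   cifar        501
2    imdb        274
3   mnist        540
4   squad        175
take first 2 rows:
  dataset  loss_x100
0      c4        306
1   cifar        501
add column loss_x100_plus_2 = t['loss_x100'] + 2:
  dataset  loss_x100  loss_x100_plus_2
0      c4        306               308
1   cifar        501               503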